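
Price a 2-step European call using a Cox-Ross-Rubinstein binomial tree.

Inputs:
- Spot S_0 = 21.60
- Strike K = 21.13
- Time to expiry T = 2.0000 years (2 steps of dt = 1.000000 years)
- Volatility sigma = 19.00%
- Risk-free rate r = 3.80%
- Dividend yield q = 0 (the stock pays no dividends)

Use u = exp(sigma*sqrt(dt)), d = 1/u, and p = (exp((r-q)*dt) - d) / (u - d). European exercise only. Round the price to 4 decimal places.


dt = T/N = 1.000000
u = exp(sigma*sqrt(dt)) = 1.209250; d = 1/u = 0.826959
p = (exp((r-q)*dt) - d) / (u - d) = 0.553956
Discount per step: exp(-r*dt) = 0.962713
Stock lattice S(k, i) with i counting down-moves:
  k=0: S(0,0) = 21.6000
  k=1: S(1,0) = 26.1198; S(1,1) = 17.8623
  k=2: S(2,0) = 31.5853; S(2,1) = 21.6000; S(2,2) = 14.7714
Terminal payoffs V(N, i) = max(S_T - K, 0):
  V(2,0) = 10.455347; V(2,1) = 0.470000; V(2,2) = 0.000000
Backward induction: V(k, i) = exp(-r*dt) * [p * V(k+1, i) + (1-p) * V(k+1, i+1)].
  V(1,0) = exp(-r*dt) * [p*10.455347 + (1-p)*0.470000] = 5.777667
  V(1,1) = exp(-r*dt) * [p*0.470000 + (1-p)*0.000000] = 0.250651
  V(0,0) = exp(-r*dt) * [p*5.777667 + (1-p)*0.250651] = 3.188866

Answer: Price = V(0,0) = 3.1889


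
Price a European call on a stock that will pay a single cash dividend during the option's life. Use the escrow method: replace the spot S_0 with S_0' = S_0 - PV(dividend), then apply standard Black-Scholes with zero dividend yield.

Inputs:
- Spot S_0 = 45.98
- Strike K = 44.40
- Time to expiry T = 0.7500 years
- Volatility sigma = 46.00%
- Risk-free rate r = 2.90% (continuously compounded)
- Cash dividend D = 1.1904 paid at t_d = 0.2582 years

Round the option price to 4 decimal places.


Answer: Price = 7.6633

Derivation:
PV(D) = D * exp(-r * t_d) = 1.1904 * 0.99254016 = 1.18151981
S_0' = S_0 - PV(D) = 45.9800 - 1.18151981 = 44.79848019
d1 = (ln(S_0'/K) + (r + sigma^2/2)*T) / (sigma*sqrt(T)) = 0.27621126
d2 = d1 - sigma*sqrt(T) = -0.12216043
exp(-rT) = 0.97848483
N(d1) = 0.60880710; N(d2) = 0.45138598
C = S_0' * N(d1) - K * exp(-rT) * N(d2) = 44.79848019 * 0.60880710 - 44.4000 * 0.97848483 * 0.45138598 = 7.6633


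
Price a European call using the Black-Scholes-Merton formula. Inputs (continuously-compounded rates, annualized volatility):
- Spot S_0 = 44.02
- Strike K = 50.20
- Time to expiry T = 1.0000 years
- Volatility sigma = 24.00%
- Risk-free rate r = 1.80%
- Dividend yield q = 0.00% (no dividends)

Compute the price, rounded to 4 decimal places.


d1 = (ln(S/K) + (r - q + 0.5*sigma^2) * T) / (sigma * sqrt(T)) = -0.35237896
d2 = d1 - sigma * sqrt(T) = -0.59237896
exp(-rT) = 0.98216103; exp(-qT) = 1.00000000
C = S_0 * exp(-qT) * N(d1) - K * exp(-rT) * N(d2)
N(d1) = 0.36227704; N(d2) = 0.27679843
C = 44.0200 * 1.00000000 * 0.36227704 - 50.2000 * 0.98216103 * 0.27679843 = 2.3000

Answer: Price = 2.3000


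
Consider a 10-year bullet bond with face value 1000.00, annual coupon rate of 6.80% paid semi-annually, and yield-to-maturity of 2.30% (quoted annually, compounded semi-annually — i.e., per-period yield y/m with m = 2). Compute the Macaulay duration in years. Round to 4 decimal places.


Coupon per period c = face * coupon_rate / m = 34.000000
Periods per year m = 2; per-period yield y/m = 0.011500
Number of cashflows N = 20
Cashflows (t years, CF_t, discount factor 1/(1+y/m)^(m*t), PV):
  t = 0.5000: CF_t = 34.000000, DF = 0.988631, PV = 33.613445
  t = 1.0000: CF_t = 34.000000, DF = 0.977391, PV = 33.231286
  t = 1.5000: CF_t = 34.000000, DF = 0.966279, PV = 32.853471
  t = 2.0000: CF_t = 34.000000, DF = 0.955293, PV = 32.479951
  t = 2.5000: CF_t = 34.000000, DF = 0.944432, PV = 32.110678
  t = 3.0000: CF_t = 34.000000, DF = 0.933694, PV = 31.745604
  t = 3.5000: CF_t = 34.000000, DF = 0.923079, PV = 31.384680
  t = 4.0000: CF_t = 34.000000, DF = 0.912584, PV = 31.027860
  t = 4.5000: CF_t = 34.000000, DF = 0.902209, PV = 30.675096
  t = 5.0000: CF_t = 34.000000, DF = 0.891951, PV = 30.326343
  t = 5.5000: CF_t = 34.000000, DF = 0.881810, PV = 29.981555
  t = 6.0000: CF_t = 34.000000, DF = 0.871785, PV = 29.640687
  t = 6.5000: CF_t = 34.000000, DF = 0.861873, PV = 29.303695
  t = 7.0000: CF_t = 34.000000, DF = 0.852075, PV = 28.970534
  t = 7.5000: CF_t = 34.000000, DF = 0.842387, PV = 28.641160
  t = 8.0000: CF_t = 34.000000, DF = 0.832810, PV = 28.315532
  t = 8.5000: CF_t = 34.000000, DF = 0.823341, PV = 27.993605
  t = 9.0000: CF_t = 34.000000, DF = 0.813981, PV = 27.675339
  t = 9.5000: CF_t = 34.000000, DF = 0.804726, PV = 27.360691
  t = 10.0000: CF_t = 1034.000000, DF = 0.795577, PV = 822.626691
Price P = sum_t PV_t = 1399.957905
Macaulay numerator sum_t t * PV_t:
  t * PV_t at t = 0.5000: 16.806723
  t * PV_t at t = 1.0000: 33.231286
  t * PV_t at t = 1.5000: 49.280206
  t * PV_t at t = 2.0000: 64.959902
  t * PV_t at t = 2.5000: 80.276696
  t * PV_t at t = 3.0000: 95.236812
  t * PV_t at t = 3.5000: 109.846381
  t * PV_t at t = 4.0000: 124.111439
  t * PV_t at t = 4.5000: 138.037933
  t * PV_t at t = 5.0000: 151.631716
  t * PV_t at t = 5.5000: 164.898554
  t * PV_t at t = 6.0000: 177.844125
  t * PV_t at t = 6.5000: 190.474017
  t * PV_t at t = 7.0000: 202.793737
  t * PV_t at t = 7.5000: 214.808703
  t * PV_t at t = 8.0000: 226.524255
  t * PV_t at t = 8.5000: 237.945646
  t * PV_t at t = 9.0000: 249.078051
  t * PV_t at t = 9.5000: 259.926565
  t * PV_t at t = 10.0000: 8226.266911
Macaulay duration D = (sum_t t * PV_t) / P = 11013.979658 / 1399.957905 = 7.867365

Answer: Macaulay duration = 7.8674 years


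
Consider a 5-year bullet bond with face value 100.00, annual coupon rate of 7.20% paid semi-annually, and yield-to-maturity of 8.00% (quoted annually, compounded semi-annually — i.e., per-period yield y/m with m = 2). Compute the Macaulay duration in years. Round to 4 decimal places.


Coupon per period c = face * coupon_rate / m = 3.600000
Periods per year m = 2; per-period yield y/m = 0.040000
Number of cashflows N = 10
Cashflows (t years, CF_t, discount factor 1/(1+y/m)^(m*t), PV):
  t = 0.5000: CF_t = 3.600000, DF = 0.961538, PV = 3.461538
  t = 1.0000: CF_t = 3.600000, DF = 0.924556, PV = 3.328402
  t = 1.5000: CF_t = 3.600000, DF = 0.888996, PV = 3.200387
  t = 2.0000: CF_t = 3.600000, DF = 0.854804, PV = 3.077295
  t = 2.5000: CF_t = 3.600000, DF = 0.821927, PV = 2.958938
  t = 3.0000: CF_t = 3.600000, DF = 0.790315, PV = 2.845132
  t = 3.5000: CF_t = 3.600000, DF = 0.759918, PV = 2.735704
  t = 4.0000: CF_t = 3.600000, DF = 0.730690, PV = 2.630485
  t = 4.5000: CF_t = 3.600000, DF = 0.702587, PV = 2.529312
  t = 5.0000: CF_t = 103.600000, DF = 0.675564, PV = 69.988448
Price P = sum_t PV_t = 96.755642
Macaulay numerator sum_t t * PV_t:
  t * PV_t at t = 0.5000: 1.730769
  t * PV_t at t = 1.0000: 3.328402
  t * PV_t at t = 1.5000: 4.800580
  t * PV_t at t = 2.0000: 6.154590
  t * PV_t at t = 2.5000: 7.397344
  t * PV_t at t = 3.0000: 8.535397
  t * PV_t at t = 3.5000: 9.574964
  t * PV_t at t = 4.0000: 10.521939
  t * PV_t at t = 4.5000: 11.381905
  t * PV_t at t = 5.0000: 349.942239
Macaulay duration D = (sum_t t * PV_t) / P = 413.368131 / 96.755642 = 4.272290

Answer: Macaulay duration = 4.2723 years


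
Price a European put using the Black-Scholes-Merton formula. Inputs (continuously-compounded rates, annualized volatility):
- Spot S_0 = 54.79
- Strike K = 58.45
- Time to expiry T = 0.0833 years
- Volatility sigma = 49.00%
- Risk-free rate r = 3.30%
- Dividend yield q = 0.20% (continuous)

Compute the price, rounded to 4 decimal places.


Answer: Price = 5.2430

Derivation:
d1 = (ln(S/K) + (r - q + 0.5*sigma^2) * T) / (sigma * sqrt(T)) = -0.36826897
d2 = d1 - sigma * sqrt(T) = -0.50969150
exp(-rT) = 0.99725487; exp(-qT) = 0.99983341
P = K * exp(-rT) * N(-d2) - S_0 * exp(-qT) * N(-d1)
N(-d1) = 0.64366366; N(-d2) = 0.69486619
P = 58.4500 * 0.99725487 * 0.69486619 - 54.7900 * 0.99983341 * 0.64366366 = 5.2430


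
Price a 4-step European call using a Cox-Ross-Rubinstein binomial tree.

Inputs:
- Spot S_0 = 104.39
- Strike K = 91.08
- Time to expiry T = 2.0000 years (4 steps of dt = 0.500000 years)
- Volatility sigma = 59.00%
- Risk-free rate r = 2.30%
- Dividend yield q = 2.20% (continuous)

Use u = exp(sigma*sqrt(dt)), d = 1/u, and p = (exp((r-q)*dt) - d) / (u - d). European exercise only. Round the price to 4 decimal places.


Answer: Price = V(0,0) = 37.0688

Derivation:
dt = T/N = 0.500000
u = exp(sigma*sqrt(dt)) = 1.517695; d = 1/u = 0.658894
p = (exp((r-q)*dt) - d) / (u - d) = 0.397771
Discount per step: exp(-r*dt) = 0.988566
Stock lattice S(k, i) with i counting down-moves:
  k=0: S(0,0) = 104.3900
  k=1: S(1,0) = 158.4322; S(1,1) = 68.7819
  k=2: S(2,0) = 240.4519; S(2,1) = 104.3900; S(2,2) = 45.3200
  k=3: S(3,0) = 364.9327; S(3,1) = 158.4322; S(3,2) = 68.7819; S(3,3) = 29.8610
  k=4: S(4,0) = 553.8566; S(4,1) = 240.4519; S(4,2) = 104.3900; S(4,3) = 45.3200; S(4,4) = 19.6753
Terminal payoffs V(N, i) = max(S_T - K, 0):
  V(4,0) = 462.776645; V(4,1) = 149.371856; V(4,2) = 13.310000; V(4,3) = 0.000000; V(4,4) = 0.000000
Backward induction: V(k, i) = exp(-r*dt) * [p * V(k+1, i) + (1-p) * V(k+1, i+1)].
  V(3,0) = exp(-r*dt) * [p*462.776645 + (1-p)*149.371856] = 270.901835
  V(3,1) = exp(-r*dt) * [p*149.371856 + (1-p)*13.310000] = 66.660439
  V(3,2) = exp(-r*dt) * [p*13.310000 + (1-p)*0.000000] = 5.233796
  V(3,3) = exp(-r*dt) * [p*0.000000 + (1-p)*0.000000] = 0.000000
  V(2,0) = exp(-r*dt) * [p*270.901835 + (1-p)*66.660439] = 146.210613
  V(2,1) = exp(-r*dt) * [p*66.660439 + (1-p)*5.233796] = 29.328310
  V(2,2) = exp(-r*dt) * [p*5.233796 + (1-p)*0.000000] = 2.058048
  V(1,0) = exp(-r*dt) * [p*146.210613 + (1-p)*29.328310] = 74.953756
  V(1,1) = exp(-r*dt) * [p*29.328310 + (1-p)*2.058048] = 12.757805
  V(0,0) = exp(-r*dt) * [p*74.953756 + (1-p)*12.757805] = 37.068798


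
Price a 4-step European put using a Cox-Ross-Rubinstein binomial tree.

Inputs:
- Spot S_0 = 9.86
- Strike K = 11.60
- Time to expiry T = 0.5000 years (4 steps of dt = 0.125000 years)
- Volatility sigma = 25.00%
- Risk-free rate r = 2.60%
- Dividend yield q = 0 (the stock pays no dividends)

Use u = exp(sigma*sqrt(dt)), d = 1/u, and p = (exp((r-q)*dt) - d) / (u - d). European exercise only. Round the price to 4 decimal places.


Answer: Price = V(0,0) = 1.7769

Derivation:
dt = T/N = 0.125000
u = exp(sigma*sqrt(dt)) = 1.092412; d = 1/u = 0.915405
p = (exp((r-q)*dt) - d) / (u - d) = 0.496308
Discount per step: exp(-r*dt) = 0.996755
Stock lattice S(k, i) with i counting down-moves:
  k=0: S(0,0) = 9.8600
  k=1: S(1,0) = 10.7712; S(1,1) = 9.0259
  k=2: S(2,0) = 11.7666; S(2,1) = 9.8600; S(2,2) = 8.2624
  k=3: S(3,0) = 12.8540; S(3,1) = 10.7712; S(3,2) = 9.0259; S(3,3) = 7.5634
  k=4: S(4,0) = 14.0418; S(4,1) = 11.7666; S(4,2) = 9.8600; S(4,3) = 8.2624; S(4,4) = 6.9236
Terminal payoffs V(N, i) = max(K - S_T, 0):
  V(4,0) = 0.000000; V(4,1) = 0.000000; V(4,2) = 1.740000; V(4,3) = 3.337647; V(4,4) = 4.676421
Backward induction: V(k, i) = exp(-r*dt) * [p * V(k+1, i) + (1-p) * V(k+1, i+1)].
  V(3,0) = exp(-r*dt) * [p*0.000000 + (1-p)*0.000000] = 0.000000
  V(3,1) = exp(-r*dt) * [p*0.000000 + (1-p)*1.740000] = 0.873580
  V(3,2) = exp(-r*dt) * [p*1.740000 + (1-p)*3.337647] = 2.536465
  V(3,3) = exp(-r*dt) * [p*3.337647 + (1-p)*4.676421] = 3.998959
  V(2,0) = exp(-r*dt) * [p*0.000000 + (1-p)*0.873580] = 0.438588
  V(2,1) = exp(-r*dt) * [p*0.873580 + (1-p)*2.536465] = 1.705610
  V(2,2) = exp(-r*dt) * [p*2.536465 + (1-p)*3.998959] = 3.262491
  V(1,0) = exp(-r*dt) * [p*0.438588 + (1-p)*1.705610] = 1.073283
  V(1,1) = exp(-r*dt) * [p*1.705610 + (1-p)*3.262491] = 2.481720
  V(0,0) = exp(-r*dt) * [p*1.073283 + (1-p)*2.481720] = 1.776917


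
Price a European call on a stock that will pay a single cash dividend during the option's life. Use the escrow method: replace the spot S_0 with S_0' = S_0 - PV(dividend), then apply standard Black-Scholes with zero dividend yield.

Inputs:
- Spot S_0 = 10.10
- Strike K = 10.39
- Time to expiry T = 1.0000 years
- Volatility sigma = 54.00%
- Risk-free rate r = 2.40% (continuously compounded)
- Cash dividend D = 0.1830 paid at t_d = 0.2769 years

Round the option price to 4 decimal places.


Answer: Price = 2.0241

Derivation:
PV(D) = D * exp(-r * t_d) = 0.1830 * 0.99337643 = 0.18178789
S_0' = S_0 - PV(D) = 10.1000 - 0.18178789 = 9.91821211
d1 = (ln(S_0'/K) + (r + sigma^2/2)*T) / (sigma*sqrt(T)) = 0.22838680
d2 = d1 - sigma*sqrt(T) = -0.31161320
exp(-rT) = 0.97628571
N(d1) = 0.59032722; N(d2) = 0.37766725
C = S_0' * N(d1) - K * exp(-rT) * N(d2) = 9.91821211 * 0.59032722 - 10.3900 * 0.97628571 * 0.37766725 = 2.0241


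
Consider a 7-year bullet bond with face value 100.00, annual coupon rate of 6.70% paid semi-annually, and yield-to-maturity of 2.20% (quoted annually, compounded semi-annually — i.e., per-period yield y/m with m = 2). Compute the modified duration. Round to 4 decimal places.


Answer: Modified duration = 5.8171

Derivation:
Coupon per period c = face * coupon_rate / m = 3.350000
Periods per year m = 2; per-period yield y/m = 0.011000
Number of cashflows N = 14
Cashflows (t years, CF_t, discount factor 1/(1+y/m)^(m*t), PV):
  t = 0.5000: CF_t = 3.350000, DF = 0.989120, PV = 3.313551
  t = 1.0000: CF_t = 3.350000, DF = 0.978358, PV = 3.277498
  t = 1.5000: CF_t = 3.350000, DF = 0.967713, PV = 3.241838
  t = 2.0000: CF_t = 3.350000, DF = 0.957184, PV = 3.206566
  t = 2.5000: CF_t = 3.350000, DF = 0.946769, PV = 3.171678
  t = 3.0000: CF_t = 3.350000, DF = 0.936468, PV = 3.137169
  t = 3.5000: CF_t = 3.350000, DF = 0.926279, PV = 3.103035
  t = 4.0000: CF_t = 3.350000, DF = 0.916201, PV = 3.069273
  t = 4.5000: CF_t = 3.350000, DF = 0.906232, PV = 3.035879
  t = 5.0000: CF_t = 3.350000, DF = 0.896372, PV = 3.002847
  t = 5.5000: CF_t = 3.350000, DF = 0.886620, PV = 2.970175
  t = 6.0000: CF_t = 3.350000, DF = 0.876973, PV = 2.937859
  t = 6.5000: CF_t = 3.350000, DF = 0.867431, PV = 2.905894
  t = 7.0000: CF_t = 103.350000, DF = 0.857993, PV = 88.673592
Price P = sum_t PV_t = 129.046855
First compute Macaulay numerator sum_t t * PV_t:
  t * PV_t at t = 0.5000: 1.656775
  t * PV_t at t = 1.0000: 3.277498
  t * PV_t at t = 1.5000: 4.862757
  t * PV_t at t = 2.0000: 6.413132
  t * PV_t at t = 2.5000: 7.929194
  t * PV_t at t = 3.0000: 9.411506
  t * PV_t at t = 3.5000: 10.860624
  t * PV_t at t = 4.0000: 12.277093
  t * PV_t at t = 4.5000: 13.661454
  t * PV_t at t = 5.0000: 15.014237
  t * PV_t at t = 5.5000: 16.335965
  t * PV_t at t = 6.0000: 17.627154
  t * PV_t at t = 6.5000: 18.888312
  t * PV_t at t = 7.0000: 620.715146
Macaulay duration D = 758.930847 / 129.046855 = 5.881049
Modified duration = D / (1 + y/m) = 5.881049 / (1 + 0.011000) = 5.817061


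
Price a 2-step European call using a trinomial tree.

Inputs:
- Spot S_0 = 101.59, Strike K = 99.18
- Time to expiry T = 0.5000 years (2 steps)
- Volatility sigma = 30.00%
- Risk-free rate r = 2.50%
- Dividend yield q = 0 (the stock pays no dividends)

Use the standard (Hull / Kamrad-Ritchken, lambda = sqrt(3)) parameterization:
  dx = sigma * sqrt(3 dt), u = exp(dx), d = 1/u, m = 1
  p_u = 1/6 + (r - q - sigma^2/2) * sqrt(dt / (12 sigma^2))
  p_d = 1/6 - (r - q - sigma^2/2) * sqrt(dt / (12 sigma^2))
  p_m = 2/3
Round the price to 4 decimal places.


dt = T/N = 0.250000; dx = sigma*sqrt(3*dt) = 0.259808
u = exp(dx) = 1.296681; d = 1/u = 0.771200
p_u = 0.157044, p_m = 0.666667, p_d = 0.176289
Discount per step: exp(-r*dt) = 0.993769
Stock lattice S(k, j) with j the centered position index:
  k=0: S(0,+0) = 101.5900
  k=1: S(1,-1) = 78.3462; S(1,+0) = 101.5900; S(1,+1) = 131.7298
  k=2: S(2,-2) = 60.4206; S(2,-1) = 78.3462; S(2,+0) = 101.5900; S(2,+1) = 131.7298; S(2,+2) = 170.8115
Terminal payoffs V(N, j) = max(S_T - K, 0):
  V(2,-2) = 0.000000; V(2,-1) = 0.000000; V(2,+0) = 2.410000; V(2,+1) = 32.549783; V(2,+2) = 71.631455
Backward induction: V(k, j) = exp(-r*dt) * [p_u * V(k+1, j+1) + p_m * V(k+1, j) + p_d * V(k+1, j-1)]
  V(1,-1) = exp(-r*dt) * [p_u*2.410000 + p_m*0.000000 + p_d*0.000000] = 0.376118
  V(1,+0) = exp(-r*dt) * [p_u*32.549783 + p_m*2.410000 + p_d*0.000000] = 6.676561
  V(1,+1) = exp(-r*dt) * [p_u*71.631455 + p_m*32.549783 + p_d*2.410000] = 33.166077
  V(0,+0) = exp(-r*dt) * [p_u*33.166077 + p_m*6.676561 + p_d*0.376118] = 9.665288

Answer: Price = V(0,0) = 9.6653


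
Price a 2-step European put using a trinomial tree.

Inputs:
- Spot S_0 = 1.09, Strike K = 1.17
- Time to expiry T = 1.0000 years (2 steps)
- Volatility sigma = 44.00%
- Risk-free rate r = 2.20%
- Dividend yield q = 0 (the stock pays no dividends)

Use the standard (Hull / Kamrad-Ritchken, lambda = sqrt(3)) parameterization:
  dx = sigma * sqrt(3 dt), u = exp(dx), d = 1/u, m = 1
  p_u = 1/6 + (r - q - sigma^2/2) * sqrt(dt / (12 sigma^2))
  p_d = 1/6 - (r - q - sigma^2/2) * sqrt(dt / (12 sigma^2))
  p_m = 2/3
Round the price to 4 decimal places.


dt = T/N = 0.500000; dx = sigma*sqrt(3*dt) = 0.538888
u = exp(dx) = 1.714099; d = 1/u = 0.583397
p_u = 0.131966, p_m = 0.666667, p_d = 0.201368
Discount per step: exp(-r*dt) = 0.989060
Stock lattice S(k, j) with j the centered position index:
  k=0: S(0,+0) = 1.0900
  k=1: S(1,-1) = 0.6359; S(1,+0) = 1.0900; S(1,+1) = 1.8684
  k=2: S(2,-2) = 0.3710; S(2,-1) = 0.6359; S(2,+0) = 1.0900; S(2,+1) = 1.8684; S(2,+2) = 3.2026
Terminal payoffs V(N, j) = max(K - S_T, 0):
  V(2,-2) = 0.799017; V(2,-1) = 0.534098; V(2,+0) = 0.080000; V(2,+1) = 0.000000; V(2,+2) = 0.000000
Backward induction: V(k, j) = exp(-r*dt) * [p_u * V(k+1, j+1) + p_m * V(k+1, j) + p_d * V(k+1, j-1)]
  V(1,-1) = exp(-r*dt) * [p_u*0.080000 + p_m*0.534098 + p_d*0.799017] = 0.521748
  V(1,+0) = exp(-r*dt) * [p_u*0.000000 + p_m*0.080000 + p_d*0.534098] = 0.159123
  V(1,+1) = exp(-r*dt) * [p_u*0.000000 + p_m*0.000000 + p_d*0.080000] = 0.015933
  V(0,+0) = exp(-r*dt) * [p_u*0.015933 + p_m*0.159123 + p_d*0.521748] = 0.210915

Answer: Price = V(0,0) = 0.2109


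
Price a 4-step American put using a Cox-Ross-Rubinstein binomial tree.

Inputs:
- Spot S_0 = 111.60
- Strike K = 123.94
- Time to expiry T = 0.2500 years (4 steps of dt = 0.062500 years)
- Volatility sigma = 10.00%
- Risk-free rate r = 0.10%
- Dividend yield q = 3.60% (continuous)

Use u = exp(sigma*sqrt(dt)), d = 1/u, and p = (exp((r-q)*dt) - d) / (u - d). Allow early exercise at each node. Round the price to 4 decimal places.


dt = T/N = 0.062500
u = exp(sigma*sqrt(dt)) = 1.025315; d = 1/u = 0.975310
p = (exp((r-q)*dt) - d) / (u - d) = 0.450053
Discount per step: exp(-r*dt) = 0.999938
Stock lattice S(k, i) with i counting down-moves:
  k=0: S(0,0) = 111.6000
  k=1: S(1,0) = 114.4252; S(1,1) = 108.8446
  k=2: S(2,0) = 117.3219; S(2,1) = 111.6000; S(2,2) = 106.1572
  k=3: S(3,0) = 120.2919; S(3,1) = 114.4252; S(3,2) = 108.8446; S(3,3) = 103.5362
  k=4: S(4,0) = 123.3371; S(4,1) = 117.3219; S(4,2) = 111.6000; S(4,3) = 106.1572; S(4,4) = 100.9799
Terminal payoffs V(N, i) = max(K - S_T, 0):
  V(4,0) = 0.602926; V(4,1) = 6.618146; V(4,2) = 12.340000; V(4,3) = 17.782796; V(4,4) = 22.960144
Backward induction: V(k, i) = exp(-r*dt) * [p * V(k+1, i) + (1-p) * V(k+1, i+1)]; then take max(V_cont, immediate exercise) for American.
  V(3,0) = exp(-r*dt) * [p*0.602926 + (1-p)*6.618146] = 3.910735; exercise = 3.648129; V(3,0) = max -> 3.910735
  V(3,1) = exp(-r*dt) * [p*6.618146 + (1-p)*12.340000] = 9.764254; exercise = 9.514833; V(3,1) = max -> 9.764254
  V(3,2) = exp(-r*dt) * [p*12.340000 + (1-p)*17.782796] = 15.332293; exercise = 15.095414; V(3,2) = max -> 15.332293
  V(3,3) = exp(-r*dt) * [p*17.782796 + (1-p)*22.960144] = 20.628775; exercise = 20.403827; V(3,3) = max -> 20.628775
  V(2,0) = exp(-r*dt) * [p*3.910735 + (1-p)*9.764254] = 7.129416; exercise = 6.618146; V(2,0) = max -> 7.129416
  V(2,1) = exp(-r*dt) * [p*9.764254 + (1-p)*15.332293] = 12.825580; exercise = 12.340000; V(2,1) = max -> 12.825580
  V(2,2) = exp(-r*dt) * [p*15.332293 + (1-p)*20.628775] = 18.243939; exercise = 17.782796; V(2,2) = max -> 18.243939
  V(1,0) = exp(-r*dt) * [p*7.129416 + (1-p)*12.825580] = 10.261365; exercise = 9.514833; V(1,0) = max -> 10.261365
  V(1,1) = exp(-r*dt) * [p*12.825580 + (1-p)*18.243939] = 15.804404; exercise = 15.095414; V(1,1) = max -> 15.804404
  V(0,0) = exp(-r*dt) * [p*10.261365 + (1-p)*15.804404] = 13.308913; exercise = 12.340000; V(0,0) = max -> 13.308913

Answer: Price = V(0,0) = 13.3089


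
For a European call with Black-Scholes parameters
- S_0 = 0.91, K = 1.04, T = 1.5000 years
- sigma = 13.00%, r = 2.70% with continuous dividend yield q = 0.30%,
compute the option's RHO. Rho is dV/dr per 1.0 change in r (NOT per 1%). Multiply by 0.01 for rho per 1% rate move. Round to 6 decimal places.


d1 = -0.5329611881; d2 = -0.6921780213
phi(d1) = 0.3461225599; exp(-qT) = 0.9955101098; exp(-rT) = 0.9603091645
N(d2) = 0.2444127697
Rho = K*T*exp(-rT)*N(d2) = 1.0400 * 1.5000 * 0.9603091645 * 0.2444127697 = 0.366150

Answer: Rho = 0.366150


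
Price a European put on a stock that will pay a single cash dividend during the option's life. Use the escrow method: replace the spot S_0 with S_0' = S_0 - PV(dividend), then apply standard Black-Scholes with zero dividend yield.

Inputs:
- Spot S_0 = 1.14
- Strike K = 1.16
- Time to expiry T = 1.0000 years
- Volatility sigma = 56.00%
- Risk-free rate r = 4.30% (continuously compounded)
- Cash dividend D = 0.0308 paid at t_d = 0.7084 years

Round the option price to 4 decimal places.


Answer: Price = 0.2455

Derivation:
PV(D) = D * exp(-r * t_d) = 0.0308 * 0.96999807 = 0.02987594
S_0' = S_0 - PV(D) = 1.1400 - 0.02987594 = 1.11012406
d1 = (ln(S_0'/K) + (r + sigma^2/2)*T) / (sigma*sqrt(T)) = 0.27830673
d2 = d1 - sigma*sqrt(T) = -0.28169327
exp(-rT) = 0.95791139
N(-d1) = 0.39038845; N(-d2) = 0.61091064
P = K * exp(-rT) * N(-d2) - S_0' * N(-d1) = 1.1600 * 0.95791139 * 0.61091064 - 1.11012406 * 0.39038845 = 0.2455


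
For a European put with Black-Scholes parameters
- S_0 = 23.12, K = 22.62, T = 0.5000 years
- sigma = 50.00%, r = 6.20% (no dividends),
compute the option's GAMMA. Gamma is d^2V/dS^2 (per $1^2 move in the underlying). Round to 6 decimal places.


Answer: Gamma = 0.046275

Derivation:
d1 = 0.3262974594; d2 = -0.0272559312
phi(d1) = 0.3782599773; exp(-qT) = 1.0000000000; exp(-rT) = 0.9694755731
Gamma = exp(-qT) * phi(d1) / (S * sigma * sqrt(T)) = 1.0000000000 * 0.3782599773 / (23.1200 * 0.5000 * 0.7071067812) = 0.046275


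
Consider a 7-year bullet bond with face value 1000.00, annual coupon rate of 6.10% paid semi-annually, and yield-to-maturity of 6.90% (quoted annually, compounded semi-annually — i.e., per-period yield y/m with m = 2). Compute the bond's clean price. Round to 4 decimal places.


Answer: Price = 956.1710

Derivation:
Coupon per period c = face * coupon_rate / m = 30.500000
Periods per year m = 2; per-period yield y/m = 0.034500
Number of cashflows N = 14
Cashflows (t years, CF_t, discount factor 1/(1+y/m)^(m*t), PV):
  t = 0.5000: CF_t = 30.500000, DF = 0.966651, PV = 29.482842
  t = 1.0000: CF_t = 30.500000, DF = 0.934413, PV = 28.499606
  t = 1.5000: CF_t = 30.500000, DF = 0.903251, PV = 27.549160
  t = 2.0000: CF_t = 30.500000, DF = 0.873128, PV = 26.630410
  t = 2.5000: CF_t = 30.500000, DF = 0.844010, PV = 25.742301
  t = 3.0000: CF_t = 30.500000, DF = 0.815863, PV = 24.883810
  t = 3.5000: CF_t = 30.500000, DF = 0.788654, PV = 24.053948
  t = 4.0000: CF_t = 30.500000, DF = 0.762353, PV = 23.251763
  t = 4.5000: CF_t = 30.500000, DF = 0.736929, PV = 22.476329
  t = 5.0000: CF_t = 30.500000, DF = 0.712353, PV = 21.726756
  t = 5.5000: CF_t = 30.500000, DF = 0.688596, PV = 21.002181
  t = 6.0000: CF_t = 30.500000, DF = 0.665632, PV = 20.301770
  t = 6.5000: CF_t = 30.500000, DF = 0.643433, PV = 19.624717
  t = 7.0000: CF_t = 1030.500000, DF = 0.621975, PV = 640.945446
Price P = sum_t PV_t = 956.171038


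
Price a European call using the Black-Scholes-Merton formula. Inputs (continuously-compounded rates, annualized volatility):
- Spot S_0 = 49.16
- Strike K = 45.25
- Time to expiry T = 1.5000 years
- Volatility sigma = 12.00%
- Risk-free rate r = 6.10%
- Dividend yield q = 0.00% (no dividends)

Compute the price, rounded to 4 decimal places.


d1 = (ln(S/K) + (r - q + 0.5*sigma^2) * T) / (sigma * sqrt(T)) = 1.25997408
d2 = d1 - sigma * sqrt(T) = 1.11300469
exp(-rT) = 0.91256132; exp(-qT) = 1.00000000
C = S_0 * exp(-qT) * N(d1) - K * exp(-rT) * N(d2)
N(d1) = 0.89616064; N(d2) = 0.86714679
C = 49.1600 * 1.00000000 * 0.89616064 - 45.2500 * 0.91256132 * 0.86714679 = 8.2478

Answer: Price = 8.2478


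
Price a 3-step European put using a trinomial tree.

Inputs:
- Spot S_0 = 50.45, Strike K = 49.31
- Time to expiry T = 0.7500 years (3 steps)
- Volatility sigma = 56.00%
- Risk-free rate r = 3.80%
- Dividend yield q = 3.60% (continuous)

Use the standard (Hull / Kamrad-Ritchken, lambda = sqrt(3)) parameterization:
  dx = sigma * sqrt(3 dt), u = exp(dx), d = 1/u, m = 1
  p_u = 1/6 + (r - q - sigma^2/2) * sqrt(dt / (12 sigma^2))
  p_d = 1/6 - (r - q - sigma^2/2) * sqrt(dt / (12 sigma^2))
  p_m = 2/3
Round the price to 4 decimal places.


dt = T/N = 0.250000; dx = sigma*sqrt(3*dt) = 0.484974
u = exp(dx) = 1.624133; d = 1/u = 0.615713
p_u = 0.126768, p_m = 0.666667, p_d = 0.206566
Discount per step: exp(-r*dt) = 0.990545
Stock lattice S(k, j) with j the centered position index:
  k=0: S(0,+0) = 50.4500
  k=1: S(1,-1) = 31.0627; S(1,+0) = 50.4500; S(1,+1) = 81.9375
  k=2: S(2,-2) = 19.1257; S(2,-1) = 31.0627; S(2,+0) = 50.4500; S(2,+1) = 81.9375; S(2,+2) = 133.0774
  k=3: S(3,-3) = 11.7760; S(3,-2) = 19.1257; S(3,-1) = 31.0627; S(3,+0) = 50.4500; S(3,+1) = 81.9375; S(3,+2) = 133.0774; S(3,+3) = 216.1355
Terminal payoffs V(N, j) = max(K - S_T, 0):
  V(3,-3) = 37.534041; V(3,-2) = 30.184275; V(3,-1) = 18.247276; V(3,+0) = 0.000000; V(3,+1) = 0.000000; V(3,+2) = 0.000000; V(3,+3) = 0.000000
Backward induction: V(k, j) = exp(-r*dt) * [p_u * V(k+1, j+1) + p_m * V(k+1, j) + p_d * V(k+1, j-1)]
  V(2,-2) = exp(-r*dt) * [p_u*18.247276 + p_m*30.184275 + p_d*37.534041] = 29.903819
  V(2,-1) = exp(-r*dt) * [p_u*0.000000 + p_m*18.247276 + p_d*30.184275] = 18.225915
  V(2,+0) = exp(-r*dt) * [p_u*0.000000 + p_m*0.000000 + p_d*18.247276] = 3.733623
  V(2,+1) = exp(-r*dt) * [p_u*0.000000 + p_m*0.000000 + p_d*0.000000] = 0.000000
  V(2,+2) = exp(-r*dt) * [p_u*0.000000 + p_m*0.000000 + p_d*0.000000] = 0.000000
  V(1,-1) = exp(-r*dt) * [p_u*3.733623 + p_m*18.225915 + p_d*29.903819] = 18.623252
  V(1,+0) = exp(-r*dt) * [p_u*0.000000 + p_m*3.733623 + p_d*18.225915] = 6.194800
  V(1,+1) = exp(-r*dt) * [p_u*0.000000 + p_m*0.000000 + p_d*3.733623] = 0.763946
  V(0,+0) = exp(-r*dt) * [p_u*0.763946 + p_m*6.194800 + p_d*18.623252] = 7.997299

Answer: Price = V(0,0) = 7.9973


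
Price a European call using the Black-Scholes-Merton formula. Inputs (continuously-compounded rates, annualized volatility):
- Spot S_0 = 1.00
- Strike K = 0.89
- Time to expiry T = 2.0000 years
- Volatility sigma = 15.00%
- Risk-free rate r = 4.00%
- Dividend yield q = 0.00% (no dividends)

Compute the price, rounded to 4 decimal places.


d1 = (ln(S/K) + (r - q + 0.5*sigma^2) * T) / (sigma * sqrt(T)) = 1.03253531
d2 = d1 - sigma * sqrt(T) = 0.82040328
exp(-rT) = 0.92311635; exp(-qT) = 1.00000000
C = S_0 * exp(-qT) * N(d1) - K * exp(-rT) * N(d2)
N(d1) = 0.84908929; N(d2) = 0.79400688
C = 1.0000 * 1.00000000 * 0.84908929 - 0.8900 * 0.92311635 * 0.79400688 = 0.1968

Answer: Price = 0.1968


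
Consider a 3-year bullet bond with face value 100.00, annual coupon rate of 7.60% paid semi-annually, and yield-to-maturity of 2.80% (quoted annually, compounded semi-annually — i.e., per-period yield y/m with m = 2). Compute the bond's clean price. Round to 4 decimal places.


Coupon per period c = face * coupon_rate / m = 3.800000
Periods per year m = 2; per-period yield y/m = 0.014000
Number of cashflows N = 6
Cashflows (t years, CF_t, discount factor 1/(1+y/m)^(m*t), PV):
  t = 0.5000: CF_t = 3.800000, DF = 0.986193, PV = 3.747535
  t = 1.0000: CF_t = 3.800000, DF = 0.972577, PV = 3.695793
  t = 1.5000: CF_t = 3.800000, DF = 0.959149, PV = 3.644767
  t = 2.0000: CF_t = 3.800000, DF = 0.945906, PV = 3.594444
  t = 2.5000: CF_t = 3.800000, DF = 0.932847, PV = 3.544817
  t = 3.0000: CF_t = 103.800000, DF = 0.919967, PV = 95.492579
Price P = sum_t PV_t = 113.719935

Answer: Price = 113.7199


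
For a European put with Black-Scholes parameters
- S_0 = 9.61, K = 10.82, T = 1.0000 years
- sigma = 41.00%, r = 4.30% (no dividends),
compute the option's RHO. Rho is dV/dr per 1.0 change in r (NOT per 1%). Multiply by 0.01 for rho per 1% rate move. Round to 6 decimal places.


d1 = 0.0206291453; d2 = -0.3893708547
phi(d1) = 0.3988574022; exp(-qT) = 1.0000000000; exp(-rT) = 0.9579113901
N(-d2) = 0.6514990856
Rho = -K*T*exp(-rT)*N(-d2) = -10.8200 * 1.0000 * 0.9579113901 * 0.6514990856 = -6.752528

Answer: Rho = -6.752528


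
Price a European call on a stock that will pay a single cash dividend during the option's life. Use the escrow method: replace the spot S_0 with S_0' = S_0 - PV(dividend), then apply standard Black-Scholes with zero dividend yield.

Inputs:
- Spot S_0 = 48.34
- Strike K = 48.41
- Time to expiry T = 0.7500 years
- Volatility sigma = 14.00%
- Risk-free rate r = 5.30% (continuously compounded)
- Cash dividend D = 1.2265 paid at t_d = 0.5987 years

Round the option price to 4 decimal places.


Answer: Price = 2.5921

Derivation:
PV(D) = D * exp(-r * t_d) = 1.2265 * 0.96876705 = 1.18819279
S_0' = S_0 - PV(D) = 48.3400 - 1.18819279 = 47.15180721
d1 = (ln(S_0'/K) + (r + sigma^2/2)*T) / (sigma*sqrt(T)) = 0.17127453
d2 = d1 - sigma*sqrt(T) = 0.05003098
exp(-rT) = 0.96102967
N(d1) = 0.56799605; N(d2) = 0.51995115
C = S_0' * N(d1) - K * exp(-rT) * N(d2) = 47.15180721 * 0.56799605 - 48.4100 * 0.96102967 * 0.51995115 = 2.5921


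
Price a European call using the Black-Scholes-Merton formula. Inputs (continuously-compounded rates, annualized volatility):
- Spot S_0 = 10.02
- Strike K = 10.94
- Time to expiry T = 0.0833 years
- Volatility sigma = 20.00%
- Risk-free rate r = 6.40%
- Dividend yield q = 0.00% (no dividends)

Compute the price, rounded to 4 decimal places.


Answer: Price = 0.0207

Derivation:
d1 = (ln(S/K) + (r - q + 0.5*sigma^2) * T) / (sigma * sqrt(T)) = -1.40056530
d2 = d1 - sigma * sqrt(T) = -1.45828878
exp(-rT) = 0.99468299; exp(-qT) = 1.00000000
C = S_0 * exp(-qT) * N(d1) - K * exp(-rT) * N(d2)
N(d1) = 0.08067205; N(d2) = 0.07238048
C = 10.0200 * 1.00000000 * 0.08067205 - 10.9400 * 0.99468299 * 0.07238048 = 0.0207


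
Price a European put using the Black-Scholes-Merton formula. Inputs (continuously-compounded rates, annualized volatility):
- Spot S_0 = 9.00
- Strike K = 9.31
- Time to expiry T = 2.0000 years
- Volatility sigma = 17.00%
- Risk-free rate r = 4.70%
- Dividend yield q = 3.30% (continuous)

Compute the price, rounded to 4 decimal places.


Answer: Price = 0.8335

Derivation:
d1 = (ln(S/K) + (r - q + 0.5*sigma^2) * T) / (sigma * sqrt(T)) = 0.09581499
d2 = d1 - sigma * sqrt(T) = -0.14460132
exp(-rT) = 0.91028276; exp(-qT) = 0.93613086
P = K * exp(-rT) * N(-d2) - S_0 * exp(-qT) * N(-d1)
N(-d1) = 0.46183376; N(-d2) = 0.55748717
P = 9.3100 * 0.91028276 * 0.55748717 - 9.0000 * 0.93613086 * 0.46183376 = 0.8335


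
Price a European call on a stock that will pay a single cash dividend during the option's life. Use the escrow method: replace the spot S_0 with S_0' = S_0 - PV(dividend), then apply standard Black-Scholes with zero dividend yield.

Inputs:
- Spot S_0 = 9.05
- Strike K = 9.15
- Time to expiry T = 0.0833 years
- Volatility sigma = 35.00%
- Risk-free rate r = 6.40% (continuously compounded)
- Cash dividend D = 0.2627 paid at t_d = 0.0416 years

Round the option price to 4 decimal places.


Answer: Price = 0.2251

Derivation:
PV(D) = D * exp(-r * t_d) = 0.2627 * 0.99734114 = 0.26200152
S_0' = S_0 - PV(D) = 9.0500 - 0.26200152 = 8.78799848
d1 = (ln(S_0'/K) + (r + sigma^2/2)*T) / (sigma*sqrt(T)) = -0.29632480
d2 = d1 - sigma*sqrt(T) = -0.39734089
exp(-rT) = 0.99468299
N(d1) = 0.38349102; N(d2) = 0.34555805
C = S_0' * N(d1) - K * exp(-rT) * N(d2) = 8.78799848 * 0.38349102 - 9.1500 * 0.99468299 * 0.34555805 = 0.2251


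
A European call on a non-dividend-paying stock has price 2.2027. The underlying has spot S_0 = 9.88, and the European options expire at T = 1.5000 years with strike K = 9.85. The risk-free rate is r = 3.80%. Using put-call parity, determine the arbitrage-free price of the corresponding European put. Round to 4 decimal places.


Answer: Put price = 1.6270

Derivation:
Put-call parity: C - P = S_0 * exp(-qT) - K * exp(-rT).
S_0 * exp(-qT) = 9.8800 * 1.00000000 = 9.88000000
K * exp(-rT) = 9.8500 * 0.94459407 = 9.30425158
P = C - S*exp(-qT) + K*exp(-rT)
P = 2.2027 - 9.88000000 + 9.30425158 = 1.6270


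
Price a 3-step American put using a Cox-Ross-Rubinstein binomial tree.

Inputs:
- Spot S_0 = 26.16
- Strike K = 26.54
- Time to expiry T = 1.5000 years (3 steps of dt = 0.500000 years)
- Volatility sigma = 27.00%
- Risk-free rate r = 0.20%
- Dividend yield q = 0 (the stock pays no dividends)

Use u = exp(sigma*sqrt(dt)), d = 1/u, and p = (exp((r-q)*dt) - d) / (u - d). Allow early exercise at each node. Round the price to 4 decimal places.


dt = T/N = 0.500000
u = exp(sigma*sqrt(dt)) = 1.210361; d = 1/u = 0.826200
p = (exp((r-q)*dt) - d) / (u - d) = 0.455019
Discount per step: exp(-r*dt) = 0.999000
Stock lattice S(k, i) with i counting down-moves:
  k=0: S(0,0) = 26.1600
  k=1: S(1,0) = 31.6630; S(1,1) = 21.6134
  k=2: S(2,0) = 38.3237; S(2,1) = 26.1600; S(2,2) = 17.8570
  k=3: S(3,0) = 46.3856; S(3,1) = 31.6630; S(3,2) = 21.6134; S(3,3) = 14.7534
Terminal payoffs V(N, i) = max(K - S_T, 0):
  V(3,0) = 0.000000; V(3,1) = 0.000000; V(3,2) = 4.926617; V(3,3) = 11.786578
Backward induction: V(k, i) = exp(-r*dt) * [p * V(k+1, i) + (1-p) * V(k+1, i+1)]; then take max(V_cont, immediate exercise) for American.
  V(2,0) = exp(-r*dt) * [p*0.000000 + (1-p)*0.000000] = 0.000000; exercise = 0.000000; V(2,0) = max -> 0.000000
  V(2,1) = exp(-r*dt) * [p*0.000000 + (1-p)*4.926617] = 2.682229; exercise = 0.380000; V(2,1) = max -> 2.682229
  V(2,2) = exp(-r*dt) * [p*4.926617 + (1-p)*11.786578] = 8.656504; exercise = 8.683031; V(2,2) = max -> 8.683031
  V(1,0) = exp(-r*dt) * [p*0.000000 + (1-p)*2.682229] = 1.460302; exercise = 0.000000; V(1,0) = max -> 1.460302
  V(1,1) = exp(-r*dt) * [p*2.682229 + (1-p)*8.683031] = 5.946601; exercise = 4.926617; V(1,1) = max -> 5.946601
  V(0,0) = exp(-r*dt) * [p*1.460302 + (1-p)*5.946601] = 3.901346; exercise = 0.380000; V(0,0) = max -> 3.901346

Answer: Price = V(0,0) = 3.9013


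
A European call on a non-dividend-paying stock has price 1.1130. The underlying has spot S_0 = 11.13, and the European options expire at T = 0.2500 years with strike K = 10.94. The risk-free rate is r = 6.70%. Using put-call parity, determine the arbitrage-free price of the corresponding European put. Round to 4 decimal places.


Put-call parity: C - P = S_0 * exp(-qT) - K * exp(-rT).
S_0 * exp(-qT) = 11.1300 * 1.00000000 = 11.13000000
K * exp(-rT) = 10.9400 * 0.98338950 = 10.75828114
P = C - S*exp(-qT) + K*exp(-rT)
P = 1.1130 - 11.13000000 + 10.75828114 = 0.7413

Answer: Put price = 0.7413


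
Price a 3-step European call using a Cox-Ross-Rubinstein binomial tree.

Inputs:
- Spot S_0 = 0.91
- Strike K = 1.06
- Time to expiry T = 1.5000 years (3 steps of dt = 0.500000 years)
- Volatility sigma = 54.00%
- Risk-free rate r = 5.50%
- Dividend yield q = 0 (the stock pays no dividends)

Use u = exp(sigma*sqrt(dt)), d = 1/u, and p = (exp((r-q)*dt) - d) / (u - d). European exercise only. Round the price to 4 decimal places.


dt = T/N = 0.500000
u = exp(sigma*sqrt(dt)) = 1.464974; d = 1/u = 0.682606
p = (exp((r-q)*dt) - d) / (u - d) = 0.441321
Discount per step: exp(-r*dt) = 0.972875
Stock lattice S(k, i) with i counting down-moves:
  k=0: S(0,0) = 0.9100
  k=1: S(1,0) = 1.3331; S(1,1) = 0.6212
  k=2: S(2,0) = 1.9530; S(2,1) = 0.9100; S(2,2) = 0.4240
  k=3: S(3,0) = 2.8611; S(3,1) = 1.3331; S(3,2) = 0.6212; S(3,3) = 0.2894
Terminal payoffs V(N, i) = max(S_T - K, 0):
  V(3,0) = 1.801089; V(3,1) = 0.273127; V(3,2) = 0.000000; V(3,3) = 0.000000
Backward induction: V(k, i) = exp(-r*dt) * [p * V(k+1, i) + (1-p) * V(k+1, i+1)].
  V(2,0) = exp(-r*dt) * [p*1.801089 + (1-p)*0.273127] = 0.921749
  V(2,1) = exp(-r*dt) * [p*0.273127 + (1-p)*0.000000] = 0.117267
  V(2,2) = exp(-r*dt) * [p*0.000000 + (1-p)*0.000000] = 0.000000
  V(1,0) = exp(-r*dt) * [p*0.921749 + (1-p)*0.117267] = 0.459491
  V(1,1) = exp(-r*dt) * [p*0.117267 + (1-p)*0.000000] = 0.050349
  V(0,0) = exp(-r*dt) * [p*0.459491 + (1-p)*0.050349] = 0.224648

Answer: Price = V(0,0) = 0.2246


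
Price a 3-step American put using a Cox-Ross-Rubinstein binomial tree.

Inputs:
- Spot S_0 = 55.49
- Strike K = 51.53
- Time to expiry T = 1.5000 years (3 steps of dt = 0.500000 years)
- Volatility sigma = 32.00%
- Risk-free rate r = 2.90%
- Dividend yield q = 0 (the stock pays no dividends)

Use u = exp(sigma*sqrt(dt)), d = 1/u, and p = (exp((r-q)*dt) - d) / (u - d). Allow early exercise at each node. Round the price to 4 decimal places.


dt = T/N = 0.500000
u = exp(sigma*sqrt(dt)) = 1.253919; d = 1/u = 0.797499
p = (exp((r-q)*dt) - d) / (u - d) = 0.475672
Discount per step: exp(-r*dt) = 0.985605
Stock lattice S(k, i) with i counting down-moves:
  k=0: S(0,0) = 55.4900
  k=1: S(1,0) = 69.5800; S(1,1) = 44.2532
  k=2: S(2,0) = 87.2477; S(2,1) = 55.4900; S(2,2) = 35.2919
  k=3: S(3,0) = 109.4016; S(3,1) = 69.5800; S(3,2) = 44.2532; S(3,3) = 28.1453
Terminal payoffs V(N, i) = max(K - S_T, 0):
  V(3,0) = 0.000000; V(3,1) = 0.000000; V(3,2) = 7.276757; V(3,3) = 23.384702
Backward induction: V(k, i) = exp(-r*dt) * [p * V(k+1, i) + (1-p) * V(k+1, i+1)]; then take max(V_cont, immediate exercise) for American.
  V(2,0) = exp(-r*dt) * [p*0.000000 + (1-p)*0.000000] = 0.000000; exercise = 0.000000; V(2,0) = max -> 0.000000
  V(2,1) = exp(-r*dt) * [p*0.000000 + (1-p)*7.276757] = 3.760483; exercise = 0.000000; V(2,1) = max -> 3.760483
  V(2,2) = exp(-r*dt) * [p*7.276757 + (1-p)*23.384702] = 15.496270; exercise = 16.238064; V(2,2) = max -> 16.238064
  V(1,0) = exp(-r*dt) * [p*0.000000 + (1-p)*3.760483] = 1.943343; exercise = 0.000000; V(1,0) = max -> 1.943343
  V(1,1) = exp(-r*dt) * [p*3.760483 + (1-p)*16.238064] = 10.154515; exercise = 7.276757; V(1,1) = max -> 10.154515
  V(0,0) = exp(-r*dt) * [p*1.943343 + (1-p)*10.154515] = 6.158738; exercise = 0.000000; V(0,0) = max -> 6.158738

Answer: Price = V(0,0) = 6.1587


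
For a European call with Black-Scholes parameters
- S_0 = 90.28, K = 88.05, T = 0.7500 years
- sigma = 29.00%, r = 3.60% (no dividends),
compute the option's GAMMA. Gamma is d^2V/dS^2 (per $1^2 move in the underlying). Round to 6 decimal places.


Answer: Gamma = 0.016648

Derivation:
d1 = 0.3326677001; d2 = 0.0815203330
phi(d1) = 0.3774668863; exp(-qT) = 1.0000000000; exp(-rT) = 0.9733612415
Gamma = exp(-qT) * phi(d1) / (S * sigma * sqrt(T)) = 1.0000000000 * 0.3774668863 / (90.2800 * 0.2900 * 0.8660254038) = 0.016648


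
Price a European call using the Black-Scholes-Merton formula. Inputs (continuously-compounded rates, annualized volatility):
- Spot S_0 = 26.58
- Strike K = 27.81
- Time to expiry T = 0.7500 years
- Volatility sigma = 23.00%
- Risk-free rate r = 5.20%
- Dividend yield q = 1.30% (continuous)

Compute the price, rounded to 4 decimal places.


Answer: Price = 1.8997

Derivation:
d1 = (ln(S/K) + (r - q + 0.5*sigma^2) * T) / (sigma * sqrt(T)) = 0.01933313
d2 = d1 - sigma * sqrt(T) = -0.17985272
exp(-rT) = 0.96175071; exp(-qT) = 0.99029738
C = S_0 * exp(-qT) * N(d1) - K * exp(-rT) * N(d2)
N(d1) = 0.50771232; N(d2) = 0.42863410
C = 26.5800 * 0.99029738 * 0.50771232 - 27.8100 * 0.96175071 * 0.42863410 = 1.8997


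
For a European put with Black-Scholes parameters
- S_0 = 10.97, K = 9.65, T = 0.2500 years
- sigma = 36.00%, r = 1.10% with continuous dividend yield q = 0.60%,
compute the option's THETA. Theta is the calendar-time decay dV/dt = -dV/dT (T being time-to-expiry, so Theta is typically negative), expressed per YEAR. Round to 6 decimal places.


Answer: Theta = -1.119646

Derivation:
d1 = 0.8092019941; d2 = 0.6292019941
phi(d1) = 0.2875546164; exp(-qT) = 0.9985011244; exp(-rT) = 0.9972537778
Theta = -S*exp(-qT)*phi(d1)*sigma/(2*sqrt(T)) + r*K*exp(-rT)*N(-d2) - q*S*exp(-qT)*N(-d1)
N(-d1) = 0.2091994841; N(-d2) = 0.2646084118; sqrt(T) = 0.5000000000
Term 1 = -10.9700 * 0.9985011244 * 0.2875546164 * 0.3600 / (2 * 0.5000000000) = -1.1339085519
Term 2 = 0.0110 * 9.6500 * 0.9972537778 * 0.2646084118 = 0.0280110465
Term 3 = -0.0060 * 10.9700 * 0.9985011244 * 0.2091994841 = -0.0137488713
Theta = -1.1339085519 + (0.0280110465) + (-0.0137488713) = -1.119646
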